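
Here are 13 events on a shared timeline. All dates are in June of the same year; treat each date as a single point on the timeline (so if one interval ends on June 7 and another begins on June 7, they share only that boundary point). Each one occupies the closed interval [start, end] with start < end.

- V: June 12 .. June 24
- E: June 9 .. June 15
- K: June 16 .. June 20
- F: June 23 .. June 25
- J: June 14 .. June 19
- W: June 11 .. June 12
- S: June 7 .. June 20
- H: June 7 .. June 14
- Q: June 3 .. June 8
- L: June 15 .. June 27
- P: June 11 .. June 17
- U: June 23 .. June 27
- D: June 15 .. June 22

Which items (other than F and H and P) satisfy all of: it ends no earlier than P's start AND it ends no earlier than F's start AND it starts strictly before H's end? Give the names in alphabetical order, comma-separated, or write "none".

Conditions: its end is no earlier than P's start (X.end >= June 11) AND its end is no earlier than F's start (X.end >= June 23) AND its start is strictly before H's end (X.start < June 14).
D: end June 22 >= June 11? ✓; end June 22 >= June 23? ✗; start June 15 < June 14? ✗ → no.
E: end June 15 >= June 11? ✓; end June 15 >= June 23? ✗; start June 9 < June 14? ✓ → no.
J: end June 19 >= June 11? ✓; end June 19 >= June 23? ✗; start June 14 < June 14? ✗ → no.
K: end June 20 >= June 11? ✓; end June 20 >= June 23? ✗; start June 16 < June 14? ✗ → no.
L: end June 27 >= June 11? ✓; end June 27 >= June 23? ✓; start June 15 < June 14? ✗ → no.
Q: end June 8 >= June 11? ✗; end June 8 >= June 23? ✗; start June 3 < June 14? ✓ → no.
S: end June 20 >= June 11? ✓; end June 20 >= June 23? ✗; start June 7 < June 14? ✓ → no.
U: end June 27 >= June 11? ✓; end June 27 >= June 23? ✓; start June 23 < June 14? ✗ → no.
V: end June 24 >= June 11? ✓; end June 24 >= June 23? ✓; start June 12 < June 14? ✓ → yes.
W: end June 12 >= June 11? ✓; end June 12 >= June 23? ✗; start June 11 < June 14? ✓ → no.
Result: V.

V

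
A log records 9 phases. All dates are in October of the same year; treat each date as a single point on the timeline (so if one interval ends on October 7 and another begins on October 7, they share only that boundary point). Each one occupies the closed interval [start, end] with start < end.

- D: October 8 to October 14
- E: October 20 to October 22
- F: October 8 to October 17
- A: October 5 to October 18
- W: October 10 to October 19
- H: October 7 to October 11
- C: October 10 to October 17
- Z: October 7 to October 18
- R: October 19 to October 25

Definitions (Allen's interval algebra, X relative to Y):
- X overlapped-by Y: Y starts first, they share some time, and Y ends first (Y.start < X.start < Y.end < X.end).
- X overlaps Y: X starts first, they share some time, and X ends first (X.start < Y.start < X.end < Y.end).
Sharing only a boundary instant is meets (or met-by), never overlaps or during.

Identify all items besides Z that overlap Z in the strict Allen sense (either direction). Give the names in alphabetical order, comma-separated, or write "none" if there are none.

W

Target Z = [October 7, October 18].
A [October 5, October 18] → finished-by → no.
C [October 10, October 17] → during → no.
D [October 8, October 14] → during → no.
E [October 20, October 22] → after → no.
F [October 8, October 17] → during → no.
H [October 7, October 11] → starts → no.
R [October 19, October 25] → after → no.
W [October 10, October 19] → overlapped-by → yes.
Result: W.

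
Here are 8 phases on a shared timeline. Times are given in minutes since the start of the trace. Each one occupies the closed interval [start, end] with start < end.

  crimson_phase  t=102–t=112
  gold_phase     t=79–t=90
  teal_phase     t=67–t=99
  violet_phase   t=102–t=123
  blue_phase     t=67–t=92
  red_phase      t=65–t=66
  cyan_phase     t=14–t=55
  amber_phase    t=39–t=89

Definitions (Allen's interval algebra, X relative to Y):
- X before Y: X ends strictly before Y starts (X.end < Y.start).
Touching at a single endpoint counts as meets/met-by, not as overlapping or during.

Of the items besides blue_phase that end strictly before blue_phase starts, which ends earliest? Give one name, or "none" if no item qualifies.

cyan_phase

Target blue_phase = [t=67, t=92].
amber_phase [t=39, t=89] → overlaps → excluded.
crimson_phase [t=102, t=112] → after → excluded.
cyan_phase [t=14, t=55] → before → candidate.
gold_phase [t=79, t=90] → during → excluded.
red_phase [t=65, t=66] → before → candidate.
teal_phase [t=67, t=99] → started-by → excluded.
violet_phase [t=102, t=123] → after → excluded.
Among candidates, earliest end is t=55 → cyan_phase.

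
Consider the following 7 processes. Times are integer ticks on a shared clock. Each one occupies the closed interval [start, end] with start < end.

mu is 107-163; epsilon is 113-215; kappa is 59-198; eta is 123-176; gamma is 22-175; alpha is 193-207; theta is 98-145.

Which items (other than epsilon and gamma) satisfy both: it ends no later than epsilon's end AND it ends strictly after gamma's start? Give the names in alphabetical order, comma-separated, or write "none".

alpha, eta, kappa, mu, theta

Conditions: its end is no later than epsilon's end (X.end <= 215) AND its end is strictly after gamma's start (X.end > 22).
alpha: end 207 <= 215? ✓; end 207 > 22? ✓ → yes.
eta: end 176 <= 215? ✓; end 176 > 22? ✓ → yes.
kappa: end 198 <= 215? ✓; end 198 > 22? ✓ → yes.
mu: end 163 <= 215? ✓; end 163 > 22? ✓ → yes.
theta: end 145 <= 215? ✓; end 145 > 22? ✓ → yes.
Result: alpha, eta, kappa, mu, theta.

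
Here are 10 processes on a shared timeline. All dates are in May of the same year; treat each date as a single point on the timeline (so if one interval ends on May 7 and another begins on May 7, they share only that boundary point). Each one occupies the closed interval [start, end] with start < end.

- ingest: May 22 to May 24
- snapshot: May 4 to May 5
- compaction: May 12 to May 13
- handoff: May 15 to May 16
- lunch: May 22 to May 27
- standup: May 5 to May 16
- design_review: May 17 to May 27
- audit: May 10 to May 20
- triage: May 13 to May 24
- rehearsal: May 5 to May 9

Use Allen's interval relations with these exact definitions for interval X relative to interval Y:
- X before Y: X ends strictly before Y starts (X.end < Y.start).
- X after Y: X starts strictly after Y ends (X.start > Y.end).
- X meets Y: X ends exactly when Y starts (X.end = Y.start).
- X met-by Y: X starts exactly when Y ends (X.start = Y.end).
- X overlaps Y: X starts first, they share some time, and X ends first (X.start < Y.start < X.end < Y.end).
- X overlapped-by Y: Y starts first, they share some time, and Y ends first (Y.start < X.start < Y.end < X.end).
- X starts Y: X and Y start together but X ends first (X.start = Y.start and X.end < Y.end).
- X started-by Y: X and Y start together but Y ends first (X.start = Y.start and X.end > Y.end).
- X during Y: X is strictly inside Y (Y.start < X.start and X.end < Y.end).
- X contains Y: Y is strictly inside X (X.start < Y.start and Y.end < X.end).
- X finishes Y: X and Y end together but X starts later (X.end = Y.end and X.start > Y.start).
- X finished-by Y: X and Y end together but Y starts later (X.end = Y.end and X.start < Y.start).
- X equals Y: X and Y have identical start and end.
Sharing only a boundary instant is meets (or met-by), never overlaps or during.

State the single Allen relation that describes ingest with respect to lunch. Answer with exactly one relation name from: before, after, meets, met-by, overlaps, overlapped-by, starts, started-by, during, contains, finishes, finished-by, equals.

ingest = [May 22, May 24]; lunch = [May 22, May 27].
Compare endpoints: ingest.start = lunch.start, ingest.start < lunch.end, ingest.end > lunch.start, ingest.end < lunch.end.
That pattern is 'starts'.

starts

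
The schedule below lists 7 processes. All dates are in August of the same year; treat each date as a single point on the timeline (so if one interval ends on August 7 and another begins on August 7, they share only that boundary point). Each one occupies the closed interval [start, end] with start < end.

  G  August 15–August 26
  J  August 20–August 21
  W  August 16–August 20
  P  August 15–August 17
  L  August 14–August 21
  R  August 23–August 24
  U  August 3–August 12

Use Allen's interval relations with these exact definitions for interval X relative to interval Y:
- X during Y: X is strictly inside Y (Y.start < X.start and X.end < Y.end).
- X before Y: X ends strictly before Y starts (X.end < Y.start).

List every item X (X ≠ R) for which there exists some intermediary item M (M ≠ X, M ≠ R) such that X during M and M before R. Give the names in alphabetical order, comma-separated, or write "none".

Target R = [August 23, August 24].
Intermediaries M with M before R: J, L, P, U, W.
Via J — items with X during J: none.
Via L — items with X during L: P, W.
Via P — items with X during P: none.
Via U — items with X during U: none.
Via W — items with X during W: none.
Union: P, W.

P, W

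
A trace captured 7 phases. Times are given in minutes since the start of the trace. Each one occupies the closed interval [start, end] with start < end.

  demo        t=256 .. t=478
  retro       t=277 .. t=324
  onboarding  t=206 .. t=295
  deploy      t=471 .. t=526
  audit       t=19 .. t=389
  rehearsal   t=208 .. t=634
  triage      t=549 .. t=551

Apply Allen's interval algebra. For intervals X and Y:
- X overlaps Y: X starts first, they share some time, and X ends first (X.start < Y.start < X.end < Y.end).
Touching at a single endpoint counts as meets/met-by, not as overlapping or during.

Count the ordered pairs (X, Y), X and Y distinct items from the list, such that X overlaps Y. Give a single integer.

6

Checking all 42 ordered pairs for relation 'overlaps'; matching pairs in alphabetical order:
(audit, demo): audit overlaps demo ✓
(audit, rehearsal): audit overlaps rehearsal ✓
(demo, deploy): demo overlaps deploy ✓
(onboarding, demo): onboarding overlaps demo ✓
(onboarding, rehearsal): onboarding overlaps rehearsal ✓
(onboarding, retro): onboarding overlaps retro ✓
Count: 6.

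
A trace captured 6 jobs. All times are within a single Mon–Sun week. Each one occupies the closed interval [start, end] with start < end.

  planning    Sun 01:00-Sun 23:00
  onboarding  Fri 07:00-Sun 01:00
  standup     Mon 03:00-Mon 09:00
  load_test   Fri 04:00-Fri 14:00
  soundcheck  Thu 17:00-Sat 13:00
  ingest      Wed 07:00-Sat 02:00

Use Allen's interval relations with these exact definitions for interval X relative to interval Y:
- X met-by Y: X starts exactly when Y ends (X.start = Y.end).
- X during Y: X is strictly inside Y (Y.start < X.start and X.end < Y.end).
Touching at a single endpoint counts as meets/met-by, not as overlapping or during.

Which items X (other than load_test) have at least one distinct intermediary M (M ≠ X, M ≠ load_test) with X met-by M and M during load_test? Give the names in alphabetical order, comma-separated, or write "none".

Target load_test = [Fri 04:00, Fri 14:00].
Intermediaries M with M during load_test: none.
Union: none.

none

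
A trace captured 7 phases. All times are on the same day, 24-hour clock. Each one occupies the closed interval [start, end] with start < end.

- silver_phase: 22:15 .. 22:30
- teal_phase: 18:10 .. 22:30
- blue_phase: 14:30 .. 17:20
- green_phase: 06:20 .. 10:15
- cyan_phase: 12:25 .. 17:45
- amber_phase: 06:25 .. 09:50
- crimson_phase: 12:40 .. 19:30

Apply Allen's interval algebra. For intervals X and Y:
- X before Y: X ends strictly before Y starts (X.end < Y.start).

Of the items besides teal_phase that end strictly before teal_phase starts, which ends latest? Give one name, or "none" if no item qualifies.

Target teal_phase = [18:10, 22:30].
amber_phase [06:25, 09:50] → before → candidate.
blue_phase [14:30, 17:20] → before → candidate.
crimson_phase [12:40, 19:30] → overlaps → excluded.
cyan_phase [12:25, 17:45] → before → candidate.
green_phase [06:20, 10:15] → before → candidate.
silver_phase [22:15, 22:30] → finishes → excluded.
Among candidates, latest end is 17:45 → cyan_phase.

cyan_phase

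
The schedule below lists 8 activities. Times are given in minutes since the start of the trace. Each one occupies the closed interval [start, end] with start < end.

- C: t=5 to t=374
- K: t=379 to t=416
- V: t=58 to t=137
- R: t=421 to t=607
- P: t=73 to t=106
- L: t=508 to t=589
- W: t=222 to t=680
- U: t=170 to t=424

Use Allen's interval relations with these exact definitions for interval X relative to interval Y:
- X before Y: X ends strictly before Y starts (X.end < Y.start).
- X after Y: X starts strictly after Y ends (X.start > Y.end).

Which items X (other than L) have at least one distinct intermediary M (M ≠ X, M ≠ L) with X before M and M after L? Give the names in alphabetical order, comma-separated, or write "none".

none

Target L = [t=508, t=589].
Intermediaries M with M after L: none.
Union: none.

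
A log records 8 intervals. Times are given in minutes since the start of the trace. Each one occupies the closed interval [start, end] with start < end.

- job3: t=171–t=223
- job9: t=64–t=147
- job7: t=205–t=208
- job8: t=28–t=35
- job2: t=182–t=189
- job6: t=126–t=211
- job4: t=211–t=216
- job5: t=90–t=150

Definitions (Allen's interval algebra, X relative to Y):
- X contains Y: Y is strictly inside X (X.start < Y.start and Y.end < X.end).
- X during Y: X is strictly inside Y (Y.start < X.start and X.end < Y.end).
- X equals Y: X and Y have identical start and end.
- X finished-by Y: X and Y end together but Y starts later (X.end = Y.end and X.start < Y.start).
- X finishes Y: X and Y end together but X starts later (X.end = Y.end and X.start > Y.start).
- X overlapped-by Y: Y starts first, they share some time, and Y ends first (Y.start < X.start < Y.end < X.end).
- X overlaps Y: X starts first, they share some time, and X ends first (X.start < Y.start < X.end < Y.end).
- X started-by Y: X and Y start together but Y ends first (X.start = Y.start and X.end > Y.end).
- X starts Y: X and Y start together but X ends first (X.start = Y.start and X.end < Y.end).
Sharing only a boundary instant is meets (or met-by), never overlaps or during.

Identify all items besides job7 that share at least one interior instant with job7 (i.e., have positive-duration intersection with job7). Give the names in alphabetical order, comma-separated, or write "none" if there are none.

Target job7 = [t=205, t=208].
job2 [t=182, t=189] → before → no.
job3 [t=171, t=223] → contains → yes.
job4 [t=211, t=216] → after → no.
job5 [t=90, t=150] → before → no.
job6 [t=126, t=211] → contains → yes.
job8 [t=28, t=35] → before → no.
job9 [t=64, t=147] → before → no.
Result: job3, job6.

job3, job6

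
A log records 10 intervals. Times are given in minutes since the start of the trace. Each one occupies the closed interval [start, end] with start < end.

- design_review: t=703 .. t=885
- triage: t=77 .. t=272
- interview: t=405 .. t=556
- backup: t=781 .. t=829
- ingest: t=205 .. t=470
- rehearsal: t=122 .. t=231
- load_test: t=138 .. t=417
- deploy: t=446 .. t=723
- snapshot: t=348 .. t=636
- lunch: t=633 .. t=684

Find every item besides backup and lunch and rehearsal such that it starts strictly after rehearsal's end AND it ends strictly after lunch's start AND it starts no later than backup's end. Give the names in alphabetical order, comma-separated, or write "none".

Conditions: its start is strictly after rehearsal's end (X.start > t=231) AND its end is strictly after lunch's start (X.end > t=633) AND its start is no later than backup's end (X.start <= t=829).
deploy: start t=446 > t=231? ✓; end t=723 > t=633? ✓; start t=446 <= t=829? ✓ → yes.
design_review: start t=703 > t=231? ✓; end t=885 > t=633? ✓; start t=703 <= t=829? ✓ → yes.
ingest: start t=205 > t=231? ✗; end t=470 > t=633? ✗; start t=205 <= t=829? ✓ → no.
interview: start t=405 > t=231? ✓; end t=556 > t=633? ✗; start t=405 <= t=829? ✓ → no.
load_test: start t=138 > t=231? ✗; end t=417 > t=633? ✗; start t=138 <= t=829? ✓ → no.
snapshot: start t=348 > t=231? ✓; end t=636 > t=633? ✓; start t=348 <= t=829? ✓ → yes.
triage: start t=77 > t=231? ✗; end t=272 > t=633? ✗; start t=77 <= t=829? ✓ → no.
Result: deploy, design_review, snapshot.

deploy, design_review, snapshot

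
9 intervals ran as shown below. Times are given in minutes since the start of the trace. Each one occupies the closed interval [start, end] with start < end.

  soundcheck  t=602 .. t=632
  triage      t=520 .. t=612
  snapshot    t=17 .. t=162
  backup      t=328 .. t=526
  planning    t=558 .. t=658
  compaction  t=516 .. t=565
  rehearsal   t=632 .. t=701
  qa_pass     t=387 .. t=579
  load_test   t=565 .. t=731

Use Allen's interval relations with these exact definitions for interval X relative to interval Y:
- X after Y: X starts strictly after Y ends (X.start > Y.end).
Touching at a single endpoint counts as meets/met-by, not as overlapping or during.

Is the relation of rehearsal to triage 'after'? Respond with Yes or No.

rehearsal = [t=632, t=701], triage = [t=520, t=612].
Actual relation of rehearsal to triage: after.
Asked whether 'after' holds → Yes.

Yes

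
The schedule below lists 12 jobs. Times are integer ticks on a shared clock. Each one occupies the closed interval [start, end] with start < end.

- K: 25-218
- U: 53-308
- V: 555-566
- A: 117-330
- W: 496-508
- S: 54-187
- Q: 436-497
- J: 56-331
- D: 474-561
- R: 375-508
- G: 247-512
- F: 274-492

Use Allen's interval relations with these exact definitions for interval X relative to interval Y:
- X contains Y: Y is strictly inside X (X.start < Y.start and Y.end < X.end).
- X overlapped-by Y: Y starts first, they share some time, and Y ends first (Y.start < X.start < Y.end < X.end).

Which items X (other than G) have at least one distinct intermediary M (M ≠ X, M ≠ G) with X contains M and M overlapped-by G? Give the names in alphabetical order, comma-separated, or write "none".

none

Target G = [247, 512].
Intermediaries M with M overlapped-by G: D.
Via D — items with X contains D: none.
Union: none.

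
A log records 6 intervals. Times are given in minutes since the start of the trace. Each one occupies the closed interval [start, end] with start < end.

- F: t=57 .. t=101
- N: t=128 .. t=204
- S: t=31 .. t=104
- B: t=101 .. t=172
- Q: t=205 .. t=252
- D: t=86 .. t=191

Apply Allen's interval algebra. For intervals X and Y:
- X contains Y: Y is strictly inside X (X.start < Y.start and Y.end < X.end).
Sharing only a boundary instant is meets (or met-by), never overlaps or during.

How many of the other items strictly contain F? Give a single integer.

Target F = [t=57, t=101].
B [t=101, t=172] → met-by → no.
D [t=86, t=191] → overlapped-by → no.
N [t=128, t=204] → after → no.
Q [t=205, t=252] → after → no.
S [t=31, t=104] → contains → counts.
Total: 1.

1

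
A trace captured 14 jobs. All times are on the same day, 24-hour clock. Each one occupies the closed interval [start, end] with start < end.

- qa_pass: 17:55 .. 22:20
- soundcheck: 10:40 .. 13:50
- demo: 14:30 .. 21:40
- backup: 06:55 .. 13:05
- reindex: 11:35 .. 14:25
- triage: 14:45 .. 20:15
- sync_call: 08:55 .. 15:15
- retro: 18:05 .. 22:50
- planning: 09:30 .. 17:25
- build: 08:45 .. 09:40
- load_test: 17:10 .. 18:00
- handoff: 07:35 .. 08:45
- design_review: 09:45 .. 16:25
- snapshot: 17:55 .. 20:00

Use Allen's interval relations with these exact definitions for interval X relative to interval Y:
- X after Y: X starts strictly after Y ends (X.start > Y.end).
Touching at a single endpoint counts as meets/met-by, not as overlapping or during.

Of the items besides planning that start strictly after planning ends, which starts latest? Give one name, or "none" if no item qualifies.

Target planning = [09:30, 17:25].
backup [06:55, 13:05] → overlaps → excluded.
build [08:45, 09:40] → overlaps → excluded.
demo [14:30, 21:40] → overlapped-by → excluded.
design_review [09:45, 16:25] → during → excluded.
handoff [07:35, 08:45] → before → excluded.
load_test [17:10, 18:00] → overlapped-by → excluded.
qa_pass [17:55, 22:20] → after → candidate.
reindex [11:35, 14:25] → during → excluded.
retro [18:05, 22:50] → after → candidate.
snapshot [17:55, 20:00] → after → candidate.
soundcheck [10:40, 13:50] → during → excluded.
sync_call [08:55, 15:15] → overlaps → excluded.
triage [14:45, 20:15] → overlapped-by → excluded.
Among candidates, latest start is 18:05 → retro.

retro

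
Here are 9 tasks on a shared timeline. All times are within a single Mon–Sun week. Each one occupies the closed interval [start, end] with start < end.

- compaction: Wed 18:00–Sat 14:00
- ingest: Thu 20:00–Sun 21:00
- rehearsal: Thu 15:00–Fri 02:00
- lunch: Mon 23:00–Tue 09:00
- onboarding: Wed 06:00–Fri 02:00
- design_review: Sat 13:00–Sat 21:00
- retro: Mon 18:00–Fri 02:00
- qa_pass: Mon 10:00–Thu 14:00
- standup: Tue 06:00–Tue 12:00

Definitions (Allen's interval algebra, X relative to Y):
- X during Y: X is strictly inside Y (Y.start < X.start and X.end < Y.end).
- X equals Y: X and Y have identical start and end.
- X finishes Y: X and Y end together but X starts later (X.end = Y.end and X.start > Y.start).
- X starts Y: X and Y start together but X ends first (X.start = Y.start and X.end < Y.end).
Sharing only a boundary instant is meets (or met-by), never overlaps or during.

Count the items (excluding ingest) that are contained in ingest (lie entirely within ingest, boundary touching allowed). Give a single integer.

1

Target ingest = [Thu 20:00, Sun 21:00].
compaction [Wed 18:00, Sat 14:00] → overlaps → no.
design_review [Sat 13:00, Sat 21:00] → during → counts.
lunch [Mon 23:00, Tue 09:00] → before → no.
onboarding [Wed 06:00, Fri 02:00] → overlaps → no.
qa_pass [Mon 10:00, Thu 14:00] → before → no.
rehearsal [Thu 15:00, Fri 02:00] → overlaps → no.
retro [Mon 18:00, Fri 02:00] → overlaps → no.
standup [Tue 06:00, Tue 12:00] → before → no.
Total: 1.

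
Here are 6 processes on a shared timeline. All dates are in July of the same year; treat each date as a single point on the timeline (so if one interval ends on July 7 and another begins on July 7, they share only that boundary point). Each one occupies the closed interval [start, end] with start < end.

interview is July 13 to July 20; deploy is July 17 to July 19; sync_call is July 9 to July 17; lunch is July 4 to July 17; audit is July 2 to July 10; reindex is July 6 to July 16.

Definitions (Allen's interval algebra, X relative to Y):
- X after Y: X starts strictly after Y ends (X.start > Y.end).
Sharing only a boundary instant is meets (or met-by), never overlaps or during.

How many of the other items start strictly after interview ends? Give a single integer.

Target interview = [July 13, July 20].
audit [July 2, July 10] → before → no.
deploy [July 17, July 19] → during → no.
lunch [July 4, July 17] → overlaps → no.
reindex [July 6, July 16] → overlaps → no.
sync_call [July 9, July 17] → overlaps → no.
Total: 0.

0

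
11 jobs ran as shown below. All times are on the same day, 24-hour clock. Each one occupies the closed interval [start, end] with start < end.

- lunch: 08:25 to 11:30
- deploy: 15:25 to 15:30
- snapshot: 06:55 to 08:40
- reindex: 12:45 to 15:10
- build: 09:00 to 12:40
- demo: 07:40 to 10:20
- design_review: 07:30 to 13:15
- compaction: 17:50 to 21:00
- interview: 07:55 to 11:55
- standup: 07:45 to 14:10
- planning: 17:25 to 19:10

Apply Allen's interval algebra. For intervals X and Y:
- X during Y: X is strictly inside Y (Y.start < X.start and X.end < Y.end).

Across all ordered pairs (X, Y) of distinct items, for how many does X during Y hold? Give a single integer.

Checking all 110 ordered pairs for relation 'during'; matching pairs in alphabetical order:
(build, design_review): build during design_review ✓
(build, standup): build during standup ✓
(demo, design_review): demo during design_review ✓
(interview, design_review): interview during design_review ✓
(interview, standup): interview during standup ✓
(lunch, design_review): lunch during design_review ✓
(lunch, interview): lunch during interview ✓
(lunch, standup): lunch during standup ✓
Count: 8.

8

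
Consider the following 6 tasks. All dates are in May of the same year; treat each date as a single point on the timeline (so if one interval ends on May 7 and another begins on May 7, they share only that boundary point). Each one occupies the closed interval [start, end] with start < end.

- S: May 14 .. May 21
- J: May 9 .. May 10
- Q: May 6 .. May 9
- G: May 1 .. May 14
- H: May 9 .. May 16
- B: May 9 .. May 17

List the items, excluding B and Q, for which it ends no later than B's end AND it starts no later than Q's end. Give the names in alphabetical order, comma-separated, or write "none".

G, H, J

Conditions: its end is no later than B's end (X.end <= May 17) AND its start is no later than Q's end (X.start <= May 9).
G: end May 14 <= May 17? ✓; start May 1 <= May 9? ✓ → yes.
H: end May 16 <= May 17? ✓; start May 9 <= May 9? ✓ → yes.
J: end May 10 <= May 17? ✓; start May 9 <= May 9? ✓ → yes.
S: end May 21 <= May 17? ✗; start May 14 <= May 9? ✗ → no.
Result: G, H, J.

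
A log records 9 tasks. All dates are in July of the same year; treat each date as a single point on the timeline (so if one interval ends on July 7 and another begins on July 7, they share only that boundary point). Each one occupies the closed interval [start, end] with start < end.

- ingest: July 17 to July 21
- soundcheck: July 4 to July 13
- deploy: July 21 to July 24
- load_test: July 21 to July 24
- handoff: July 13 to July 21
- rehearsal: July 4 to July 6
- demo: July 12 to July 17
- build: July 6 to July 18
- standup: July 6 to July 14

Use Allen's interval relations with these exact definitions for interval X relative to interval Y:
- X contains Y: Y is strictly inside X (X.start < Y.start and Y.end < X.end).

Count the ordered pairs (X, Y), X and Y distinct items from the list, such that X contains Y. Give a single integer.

1

Checking all 72 ordered pairs for relation 'contains'; matching pairs in alphabetical order:
(build, demo): build contains demo ✓
Count: 1.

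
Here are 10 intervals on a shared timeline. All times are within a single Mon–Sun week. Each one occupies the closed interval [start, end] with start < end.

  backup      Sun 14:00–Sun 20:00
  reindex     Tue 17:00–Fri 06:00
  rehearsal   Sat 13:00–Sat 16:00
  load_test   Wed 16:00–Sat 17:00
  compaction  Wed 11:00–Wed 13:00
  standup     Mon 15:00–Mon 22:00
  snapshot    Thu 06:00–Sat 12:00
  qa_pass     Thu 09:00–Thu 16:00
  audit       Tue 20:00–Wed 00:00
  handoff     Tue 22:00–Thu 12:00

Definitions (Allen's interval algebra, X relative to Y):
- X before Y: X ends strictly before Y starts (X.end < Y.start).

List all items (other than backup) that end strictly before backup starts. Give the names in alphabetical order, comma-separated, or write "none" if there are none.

audit, compaction, handoff, load_test, qa_pass, rehearsal, reindex, snapshot, standup

Target backup = [Sun 14:00, Sun 20:00].
audit [Tue 20:00, Wed 00:00] → before → yes.
compaction [Wed 11:00, Wed 13:00] → before → yes.
handoff [Tue 22:00, Thu 12:00] → before → yes.
load_test [Wed 16:00, Sat 17:00] → before → yes.
qa_pass [Thu 09:00, Thu 16:00] → before → yes.
rehearsal [Sat 13:00, Sat 16:00] → before → yes.
reindex [Tue 17:00, Fri 06:00] → before → yes.
snapshot [Thu 06:00, Sat 12:00] → before → yes.
standup [Mon 15:00, Mon 22:00] → before → yes.
Result: audit, compaction, handoff, load_test, qa_pass, rehearsal, reindex, snapshot, standup.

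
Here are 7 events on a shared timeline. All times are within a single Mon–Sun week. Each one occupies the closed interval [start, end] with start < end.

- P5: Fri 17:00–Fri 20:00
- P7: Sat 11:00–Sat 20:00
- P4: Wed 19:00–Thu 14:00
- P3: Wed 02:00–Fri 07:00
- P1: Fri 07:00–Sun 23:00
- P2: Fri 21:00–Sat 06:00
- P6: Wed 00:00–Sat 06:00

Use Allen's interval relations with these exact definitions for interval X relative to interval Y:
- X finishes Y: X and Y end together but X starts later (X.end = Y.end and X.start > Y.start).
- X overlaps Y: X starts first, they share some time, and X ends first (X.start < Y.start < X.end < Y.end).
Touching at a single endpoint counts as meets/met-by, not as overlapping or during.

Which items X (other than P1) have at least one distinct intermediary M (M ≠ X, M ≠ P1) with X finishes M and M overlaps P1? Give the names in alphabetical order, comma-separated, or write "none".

P2

Target P1 = [Fri 07:00, Sun 23:00].
Intermediaries M with M overlaps P1: P6.
Via P6 — items with X finishes P6: P2.
Union: P2.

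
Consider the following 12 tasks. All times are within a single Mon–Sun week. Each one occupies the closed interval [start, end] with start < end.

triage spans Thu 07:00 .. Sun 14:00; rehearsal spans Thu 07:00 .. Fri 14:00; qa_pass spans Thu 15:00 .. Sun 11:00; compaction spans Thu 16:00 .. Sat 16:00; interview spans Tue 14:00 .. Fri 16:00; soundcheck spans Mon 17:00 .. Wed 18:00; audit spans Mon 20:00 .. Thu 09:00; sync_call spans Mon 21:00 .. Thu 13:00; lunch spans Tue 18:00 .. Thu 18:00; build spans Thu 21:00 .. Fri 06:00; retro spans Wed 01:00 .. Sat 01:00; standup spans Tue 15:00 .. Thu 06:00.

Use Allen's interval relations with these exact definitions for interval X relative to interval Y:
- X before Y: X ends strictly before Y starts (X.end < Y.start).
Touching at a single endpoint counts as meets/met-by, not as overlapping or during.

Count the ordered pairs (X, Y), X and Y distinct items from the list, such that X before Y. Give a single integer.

Checking all 132 ordered pairs for relation 'before'; matching pairs in alphabetical order:
(audit, build): audit before build ✓
(audit, compaction): audit before compaction ✓
(audit, qa_pass): audit before qa_pass ✓
(lunch, build): lunch before build ✓
(soundcheck, build): soundcheck before build ✓
(soundcheck, compaction): soundcheck before compaction ✓
(soundcheck, qa_pass): soundcheck before qa_pass ✓
(soundcheck, rehearsal): soundcheck before rehearsal ✓
(soundcheck, triage): soundcheck before triage ✓
(standup, build): standup before build ✓
(standup, compaction): standup before compaction ✓
(standup, qa_pass): standup before qa_pass ✓
(standup, rehearsal): standup before rehearsal ✓
(standup, triage): standup before triage ✓
(sync_call, build): sync_call before build ✓
(sync_call, compaction): sync_call before compaction ✓
(sync_call, qa_pass): sync_call before qa_pass ✓
Count: 17.

17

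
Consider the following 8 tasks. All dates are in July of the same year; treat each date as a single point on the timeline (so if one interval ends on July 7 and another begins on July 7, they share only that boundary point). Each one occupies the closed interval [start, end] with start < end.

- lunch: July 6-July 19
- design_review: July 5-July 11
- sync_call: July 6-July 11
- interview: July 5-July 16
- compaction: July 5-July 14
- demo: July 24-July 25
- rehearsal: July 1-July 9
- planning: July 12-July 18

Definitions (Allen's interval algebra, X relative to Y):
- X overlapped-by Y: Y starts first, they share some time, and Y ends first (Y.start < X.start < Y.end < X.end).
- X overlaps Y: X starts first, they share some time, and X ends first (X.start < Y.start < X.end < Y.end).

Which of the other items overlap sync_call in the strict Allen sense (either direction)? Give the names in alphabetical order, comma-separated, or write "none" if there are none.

rehearsal

Target sync_call = [July 6, July 11].
compaction [July 5, July 14] → contains → no.
demo [July 24, July 25] → after → no.
design_review [July 5, July 11] → finished-by → no.
interview [July 5, July 16] → contains → no.
lunch [July 6, July 19] → started-by → no.
planning [July 12, July 18] → after → no.
rehearsal [July 1, July 9] → overlaps → yes.
Result: rehearsal.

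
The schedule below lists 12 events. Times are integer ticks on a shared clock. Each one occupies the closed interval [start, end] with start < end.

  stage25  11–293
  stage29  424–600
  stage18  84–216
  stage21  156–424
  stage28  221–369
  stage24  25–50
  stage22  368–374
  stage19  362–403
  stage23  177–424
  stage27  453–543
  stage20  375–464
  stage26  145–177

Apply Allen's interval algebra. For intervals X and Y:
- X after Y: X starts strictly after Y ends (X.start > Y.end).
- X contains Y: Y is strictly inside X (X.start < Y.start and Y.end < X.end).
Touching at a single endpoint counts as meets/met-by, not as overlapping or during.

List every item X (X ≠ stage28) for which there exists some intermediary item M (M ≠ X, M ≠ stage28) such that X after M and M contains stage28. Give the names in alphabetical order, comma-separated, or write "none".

stage27

Target stage28 = [221, 369].
Intermediaries M with M contains stage28: stage21, stage23.
Via stage21 — items with X after stage21: stage27.
Via stage23 — items with X after stage23: stage27.
Union: stage27.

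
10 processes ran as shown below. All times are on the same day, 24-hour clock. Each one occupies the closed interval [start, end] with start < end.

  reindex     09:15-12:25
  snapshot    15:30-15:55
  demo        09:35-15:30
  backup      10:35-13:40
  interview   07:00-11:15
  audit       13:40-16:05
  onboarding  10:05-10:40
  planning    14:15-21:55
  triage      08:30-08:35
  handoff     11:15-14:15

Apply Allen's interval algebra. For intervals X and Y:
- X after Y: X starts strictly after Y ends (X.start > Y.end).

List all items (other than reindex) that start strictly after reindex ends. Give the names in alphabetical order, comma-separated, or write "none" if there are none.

Target reindex = [09:15, 12:25].
audit [13:40, 16:05] → after → yes.
backup [10:35, 13:40] → overlapped-by → no.
demo [09:35, 15:30] → overlapped-by → no.
handoff [11:15, 14:15] → overlapped-by → no.
interview [07:00, 11:15] → overlaps → no.
onboarding [10:05, 10:40] → during → no.
planning [14:15, 21:55] → after → yes.
snapshot [15:30, 15:55] → after → yes.
triage [08:30, 08:35] → before → no.
Result: audit, planning, snapshot.

audit, planning, snapshot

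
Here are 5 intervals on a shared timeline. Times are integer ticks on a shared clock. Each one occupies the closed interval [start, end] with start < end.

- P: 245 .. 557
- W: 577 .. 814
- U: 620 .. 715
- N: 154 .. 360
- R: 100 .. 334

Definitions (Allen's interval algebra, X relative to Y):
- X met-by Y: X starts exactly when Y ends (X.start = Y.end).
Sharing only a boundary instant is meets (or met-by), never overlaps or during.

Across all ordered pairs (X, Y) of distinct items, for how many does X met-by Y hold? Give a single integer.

0

Checking all 20 ordered pairs for relation 'met-by'; matching pairs in alphabetical order:
No pair satisfies it.
Count: 0.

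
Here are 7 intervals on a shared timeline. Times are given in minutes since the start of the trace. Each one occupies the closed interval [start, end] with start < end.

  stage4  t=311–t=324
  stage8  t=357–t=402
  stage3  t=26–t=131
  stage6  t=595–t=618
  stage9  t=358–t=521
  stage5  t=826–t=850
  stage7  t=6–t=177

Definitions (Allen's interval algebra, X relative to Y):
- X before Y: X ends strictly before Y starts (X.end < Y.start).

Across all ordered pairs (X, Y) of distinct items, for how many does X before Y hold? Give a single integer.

Checking all 42 ordered pairs for relation 'before'; matching pairs in alphabetical order:
(stage3, stage4): stage3 before stage4 ✓
(stage3, stage5): stage3 before stage5 ✓
(stage3, stage6): stage3 before stage6 ✓
(stage3, stage8): stage3 before stage8 ✓
(stage3, stage9): stage3 before stage9 ✓
(stage4, stage5): stage4 before stage5 ✓
(stage4, stage6): stage4 before stage6 ✓
(stage4, stage8): stage4 before stage8 ✓
(stage4, stage9): stage4 before stage9 ✓
(stage6, stage5): stage6 before stage5 ✓
(stage7, stage4): stage7 before stage4 ✓
(stage7, stage5): stage7 before stage5 ✓
(stage7, stage6): stage7 before stage6 ✓
(stage7, stage8): stage7 before stage8 ✓
(stage7, stage9): stage7 before stage9 ✓
(stage8, stage5): stage8 before stage5 ✓
(stage8, stage6): stage8 before stage6 ✓
(stage9, stage5): stage9 before stage5 ✓
(stage9, stage6): stage9 before stage6 ✓
Count: 19.

19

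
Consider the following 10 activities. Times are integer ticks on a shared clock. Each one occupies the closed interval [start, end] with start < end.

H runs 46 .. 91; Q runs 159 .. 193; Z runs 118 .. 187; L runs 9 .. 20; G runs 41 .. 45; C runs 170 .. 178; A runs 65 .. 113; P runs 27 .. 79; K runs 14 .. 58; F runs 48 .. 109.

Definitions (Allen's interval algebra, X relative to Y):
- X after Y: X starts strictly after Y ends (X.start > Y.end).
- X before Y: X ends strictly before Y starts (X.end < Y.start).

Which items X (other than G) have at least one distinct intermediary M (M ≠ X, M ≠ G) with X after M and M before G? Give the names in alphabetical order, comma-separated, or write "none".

Target G = [41, 45].
Intermediaries M with M before G: L.
Via L — items with X after L: A, C, F, H, P, Q, Z.
Union: A, C, F, H, P, Q, Z.

A, C, F, H, P, Q, Z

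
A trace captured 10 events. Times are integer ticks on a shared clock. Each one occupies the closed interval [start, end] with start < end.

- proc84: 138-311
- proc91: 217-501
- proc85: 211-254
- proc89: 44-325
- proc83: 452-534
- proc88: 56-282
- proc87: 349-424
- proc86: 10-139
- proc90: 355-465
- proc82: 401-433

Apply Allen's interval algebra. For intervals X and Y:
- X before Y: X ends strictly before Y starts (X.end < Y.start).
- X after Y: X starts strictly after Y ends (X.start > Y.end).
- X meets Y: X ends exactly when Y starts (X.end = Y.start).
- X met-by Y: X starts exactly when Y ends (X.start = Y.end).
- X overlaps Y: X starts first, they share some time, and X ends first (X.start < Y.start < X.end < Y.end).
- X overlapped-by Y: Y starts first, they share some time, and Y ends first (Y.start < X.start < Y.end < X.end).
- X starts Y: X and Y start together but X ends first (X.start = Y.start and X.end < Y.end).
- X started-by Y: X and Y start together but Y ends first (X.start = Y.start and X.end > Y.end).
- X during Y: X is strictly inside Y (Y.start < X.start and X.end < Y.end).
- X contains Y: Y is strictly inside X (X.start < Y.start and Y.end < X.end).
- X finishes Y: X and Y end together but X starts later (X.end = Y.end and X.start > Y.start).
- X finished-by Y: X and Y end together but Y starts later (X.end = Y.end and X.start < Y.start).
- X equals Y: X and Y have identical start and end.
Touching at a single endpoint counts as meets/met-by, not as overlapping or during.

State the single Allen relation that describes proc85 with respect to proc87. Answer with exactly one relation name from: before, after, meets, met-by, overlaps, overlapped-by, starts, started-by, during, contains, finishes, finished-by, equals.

proc85 = [211, 254]; proc87 = [349, 424].
Compare endpoints: proc85.start < proc87.start, proc85.start < proc87.end, proc85.end < proc87.start, proc85.end < proc87.end.
That pattern is 'before'.

before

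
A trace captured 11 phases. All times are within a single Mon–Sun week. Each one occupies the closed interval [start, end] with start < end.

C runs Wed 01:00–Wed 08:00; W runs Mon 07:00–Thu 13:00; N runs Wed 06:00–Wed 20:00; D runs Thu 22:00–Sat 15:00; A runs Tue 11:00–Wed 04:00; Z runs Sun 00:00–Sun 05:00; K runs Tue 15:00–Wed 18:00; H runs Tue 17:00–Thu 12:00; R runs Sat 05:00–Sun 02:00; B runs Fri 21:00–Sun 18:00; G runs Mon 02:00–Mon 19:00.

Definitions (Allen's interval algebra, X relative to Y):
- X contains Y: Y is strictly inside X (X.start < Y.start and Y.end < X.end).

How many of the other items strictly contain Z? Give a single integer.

Target Z = [Sun 00:00, Sun 05:00].
A [Tue 11:00, Wed 04:00] → before → no.
B [Fri 21:00, Sun 18:00] → contains → counts.
C [Wed 01:00, Wed 08:00] → before → no.
D [Thu 22:00, Sat 15:00] → before → no.
G [Mon 02:00, Mon 19:00] → before → no.
H [Tue 17:00, Thu 12:00] → before → no.
K [Tue 15:00, Wed 18:00] → before → no.
N [Wed 06:00, Wed 20:00] → before → no.
R [Sat 05:00, Sun 02:00] → overlaps → no.
W [Mon 07:00, Thu 13:00] → before → no.
Total: 1.

1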